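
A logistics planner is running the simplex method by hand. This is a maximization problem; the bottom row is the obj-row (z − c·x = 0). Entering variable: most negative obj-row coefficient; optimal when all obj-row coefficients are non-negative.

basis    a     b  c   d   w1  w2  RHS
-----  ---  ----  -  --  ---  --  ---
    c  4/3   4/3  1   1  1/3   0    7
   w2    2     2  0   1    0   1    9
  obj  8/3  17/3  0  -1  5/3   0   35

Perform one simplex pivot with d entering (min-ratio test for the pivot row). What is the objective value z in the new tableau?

42

Ratio test on column d — row 1: 7/1 = 7; row 2: 9/1 = 9. Minimum is 7 at row 1 (c leaves); pivot element 1.
Pivot on row 1; the obj-row RHS becomes 35 − (-1)·7 = 42.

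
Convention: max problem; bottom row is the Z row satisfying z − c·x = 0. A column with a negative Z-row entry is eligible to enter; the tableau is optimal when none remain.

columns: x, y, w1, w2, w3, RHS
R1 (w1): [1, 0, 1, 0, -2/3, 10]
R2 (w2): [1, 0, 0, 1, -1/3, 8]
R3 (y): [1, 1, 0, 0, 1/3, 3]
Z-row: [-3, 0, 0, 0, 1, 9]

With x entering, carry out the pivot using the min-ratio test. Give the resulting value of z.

Ratio test on column x — row 1: 10/1 = 10; row 2: 8/1 = 8; row 3: 3/1 = 3. Minimum is 3 at row 3 (y leaves); pivot element 1.
Pivot on row 3; the Z-row RHS becomes 9 − (-3)·3 = 18.

18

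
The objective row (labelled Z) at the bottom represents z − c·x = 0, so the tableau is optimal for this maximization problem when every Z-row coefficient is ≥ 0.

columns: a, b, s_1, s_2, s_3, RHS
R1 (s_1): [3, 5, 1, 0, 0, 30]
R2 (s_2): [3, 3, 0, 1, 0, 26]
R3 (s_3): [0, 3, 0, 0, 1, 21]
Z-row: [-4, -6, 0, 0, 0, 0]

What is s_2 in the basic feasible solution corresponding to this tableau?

s_2 is basic (row 2); its value is the RHS of that row, 26.

26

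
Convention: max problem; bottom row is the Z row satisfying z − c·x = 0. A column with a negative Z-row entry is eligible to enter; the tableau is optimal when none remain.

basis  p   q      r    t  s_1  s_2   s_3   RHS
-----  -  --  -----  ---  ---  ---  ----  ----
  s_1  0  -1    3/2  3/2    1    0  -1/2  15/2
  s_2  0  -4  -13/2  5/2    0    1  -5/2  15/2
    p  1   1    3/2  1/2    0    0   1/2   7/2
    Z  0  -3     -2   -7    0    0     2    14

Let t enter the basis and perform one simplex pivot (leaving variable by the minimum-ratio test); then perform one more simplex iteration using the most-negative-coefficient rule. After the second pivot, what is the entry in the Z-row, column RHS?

Ratio test on column t — row 1: (15/2)/(3/2) = 5; row 2: (15/2)/(5/2) = 3; row 3: (7/2)/(1/2) = 7. Minimum is 3 at row 2 (s_2 leaves); pivot element 5/2.
Divide row 2 by 5/2; eliminate column t from the other rows.
Second iteration: most negative Z-row entry is -101/5 in column r, so r enters.
Ratio test on column r — row 1: 3/(27/5) = 5/9; row 2: entry -13/5 ≤ 0; row 3: 2/(14/5) = 5/7. Minimum is 5/9 at row 1 (s_1 leaves); pivot element 27/5.
Divide row 1 by 27/5; eliminate column r from the other rows.
After both pivots, the entry at the Z-row, column RHS is 416/9.

416/9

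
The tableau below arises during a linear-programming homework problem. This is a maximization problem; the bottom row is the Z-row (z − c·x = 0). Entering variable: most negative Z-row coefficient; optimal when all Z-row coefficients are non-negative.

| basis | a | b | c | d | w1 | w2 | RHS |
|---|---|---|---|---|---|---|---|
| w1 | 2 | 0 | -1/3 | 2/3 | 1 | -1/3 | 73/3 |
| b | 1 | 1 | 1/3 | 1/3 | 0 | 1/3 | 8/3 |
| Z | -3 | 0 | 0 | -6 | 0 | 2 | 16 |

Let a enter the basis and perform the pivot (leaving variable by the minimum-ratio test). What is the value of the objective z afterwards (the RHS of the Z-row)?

Ratio test on column a — row 1: (73/3)/2 = 73/6; row 2: (8/3)/1 = 8/3. Minimum is 8/3 at row 2 (b leaves); pivot element 1.
Pivot on row 2; the Z-row RHS becomes 16 − (-3)·(8/3) = 24.

24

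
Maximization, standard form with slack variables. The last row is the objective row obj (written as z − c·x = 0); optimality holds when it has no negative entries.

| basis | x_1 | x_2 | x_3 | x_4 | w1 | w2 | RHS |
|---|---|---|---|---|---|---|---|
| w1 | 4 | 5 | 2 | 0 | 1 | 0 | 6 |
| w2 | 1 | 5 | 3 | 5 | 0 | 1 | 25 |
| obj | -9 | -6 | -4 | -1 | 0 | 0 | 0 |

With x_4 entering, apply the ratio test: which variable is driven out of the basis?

w2

Column x_4 entries and ratios — w1: 0 ≤ 0, skip; w2: 25/5 = 5.
Smallest ratio is 5 in the row of w2, so w2 leaves.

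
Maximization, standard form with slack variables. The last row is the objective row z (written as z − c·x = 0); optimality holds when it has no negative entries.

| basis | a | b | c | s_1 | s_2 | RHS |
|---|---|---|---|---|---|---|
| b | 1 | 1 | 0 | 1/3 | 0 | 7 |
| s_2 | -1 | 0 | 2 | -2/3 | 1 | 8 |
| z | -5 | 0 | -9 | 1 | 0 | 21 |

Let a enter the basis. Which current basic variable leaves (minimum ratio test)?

Column a entries and ratios — b: 7/1 = 7; s_2: -1 ≤ 0, skip.
Smallest ratio is 7 in the row of b, so b leaves.

b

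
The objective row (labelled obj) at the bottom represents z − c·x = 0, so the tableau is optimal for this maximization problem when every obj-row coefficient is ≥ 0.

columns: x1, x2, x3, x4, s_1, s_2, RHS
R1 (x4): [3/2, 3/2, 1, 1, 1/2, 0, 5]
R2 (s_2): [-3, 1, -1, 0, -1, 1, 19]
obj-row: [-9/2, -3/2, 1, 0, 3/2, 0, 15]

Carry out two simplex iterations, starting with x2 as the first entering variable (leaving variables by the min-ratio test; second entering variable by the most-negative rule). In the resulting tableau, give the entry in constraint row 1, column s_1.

Ratio test on column x2 — row 1: 5/(3/2) = 10/3; row 2: 19/1 = 19. Minimum is 10/3 at row 1 (x4 leaves); pivot element 3/2.
Divide row 1 by 3/2; eliminate column x2 from the other rows.
Second iteration: most negative obj-row entry is -3 in column x1, so x1 enters.
Ratio test on column x1 — row 1: (10/3)/1 = 10/3; row 2: entry -4 ≤ 0. Minimum is 10/3 at row 1 (x2 leaves); pivot element 1.
Divide row 1 by 1; eliminate column x1 from the other rows.
After both pivots, the entry at constraint row 1, column s_1 is 1/3.

1/3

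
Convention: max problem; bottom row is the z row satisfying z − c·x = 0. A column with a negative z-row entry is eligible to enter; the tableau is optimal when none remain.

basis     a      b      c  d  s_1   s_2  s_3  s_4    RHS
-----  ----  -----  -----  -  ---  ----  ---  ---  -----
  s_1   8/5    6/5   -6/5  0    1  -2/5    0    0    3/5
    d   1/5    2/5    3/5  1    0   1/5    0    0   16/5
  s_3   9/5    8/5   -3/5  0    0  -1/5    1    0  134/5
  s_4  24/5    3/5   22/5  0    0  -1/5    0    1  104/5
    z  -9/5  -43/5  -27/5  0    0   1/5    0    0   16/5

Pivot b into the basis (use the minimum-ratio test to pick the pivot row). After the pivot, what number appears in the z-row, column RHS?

Ratio test on column b — row 1: (3/5)/(6/5) = 1/2; row 2: (16/5)/(2/5) = 8; row 3: (134/5)/(8/5) = 67/4; row 4: (104/5)/(3/5) = 104/3. Minimum is 1/2 at row 1 (s_1 leaves); pivot element 6/5.
Divide row 1 by 6/5; eliminate column b from the other rows.
z-row update in column RHS: 16/5 − (-43/5)·(1/2) = 15/2.

15/2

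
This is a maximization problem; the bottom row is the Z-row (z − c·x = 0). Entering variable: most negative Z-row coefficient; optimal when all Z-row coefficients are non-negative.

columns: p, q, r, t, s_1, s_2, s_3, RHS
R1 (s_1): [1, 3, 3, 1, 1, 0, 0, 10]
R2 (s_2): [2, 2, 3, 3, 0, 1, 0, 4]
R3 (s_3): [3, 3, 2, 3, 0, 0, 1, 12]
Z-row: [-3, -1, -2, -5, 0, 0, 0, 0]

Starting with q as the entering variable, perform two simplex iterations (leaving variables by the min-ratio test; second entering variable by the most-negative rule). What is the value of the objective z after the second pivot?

20/3

Ratio test on column q — row 1: 10/3 = 10/3; row 2: 4/2 = 2; row 3: 12/3 = 4. Minimum is 2 at row 2 (s_2 leaves); pivot element 2.
Pivot on row 2; the Z-row RHS becomes 0 − (-1)·2 = 2.
Next entering variable (most negative Z-row entry -7/2): t.
Ratio test on column t — row 1: entry -7/2 ≤ 0; row 2: 2/(3/2) = 4/3; row 3: entry -3/2 ≤ 0. Minimum is 4/3 at row 2 (q leaves); pivot element 3/2.
After the second pivot the Z-row RHS is 2 − (-7/2)·(4/3) = 20/3.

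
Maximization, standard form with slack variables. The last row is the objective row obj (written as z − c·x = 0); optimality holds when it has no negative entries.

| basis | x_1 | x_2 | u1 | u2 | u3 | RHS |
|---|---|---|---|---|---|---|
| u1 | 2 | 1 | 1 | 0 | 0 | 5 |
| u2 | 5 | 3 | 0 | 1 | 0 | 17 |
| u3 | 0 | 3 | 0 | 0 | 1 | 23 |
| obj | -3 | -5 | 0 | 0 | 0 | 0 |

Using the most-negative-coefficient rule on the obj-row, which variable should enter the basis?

x_2

Negative obj-row entries: x_1: -3, x_2: -5.
The most negative is -5 in column x_2, so x_2 enters.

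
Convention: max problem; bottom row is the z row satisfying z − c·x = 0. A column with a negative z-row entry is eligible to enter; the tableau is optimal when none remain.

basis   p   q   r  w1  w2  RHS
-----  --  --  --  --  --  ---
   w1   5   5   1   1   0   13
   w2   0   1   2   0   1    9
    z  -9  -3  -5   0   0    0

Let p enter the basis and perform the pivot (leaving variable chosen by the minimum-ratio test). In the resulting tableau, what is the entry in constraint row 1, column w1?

Ratio test on column p — row 1: 13/5 = 13/5; row 2: entry 0 ≤ 0. Minimum is 13/5 at row 1 (w1 leaves); pivot element 5.
Divide row 1 by 5; eliminate column p from the other rows.
In the new row 1, the w1 entry is the old entry divided by the pivot: 1/5 = 1/5.

1/5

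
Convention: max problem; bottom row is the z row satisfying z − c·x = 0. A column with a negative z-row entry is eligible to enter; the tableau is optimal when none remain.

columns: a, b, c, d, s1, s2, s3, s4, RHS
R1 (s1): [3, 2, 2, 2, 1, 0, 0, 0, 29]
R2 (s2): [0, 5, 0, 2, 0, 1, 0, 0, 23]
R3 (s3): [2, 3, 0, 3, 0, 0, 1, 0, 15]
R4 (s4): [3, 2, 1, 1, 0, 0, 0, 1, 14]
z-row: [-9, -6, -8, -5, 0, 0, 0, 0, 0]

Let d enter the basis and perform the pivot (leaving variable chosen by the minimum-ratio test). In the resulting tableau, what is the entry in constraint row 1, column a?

5/3

Ratio test on column d — row 1: 29/2 = 29/2; row 2: 23/2 = 23/2; row 3: 15/3 = 5; row 4: 14/1 = 14. Minimum is 5 at row 3 (s3 leaves); pivot element 3.
Divide row 3 by 3; eliminate column d from the other rows.
Row 1 update in column a: 3 − 2·(2/3) = 5/3.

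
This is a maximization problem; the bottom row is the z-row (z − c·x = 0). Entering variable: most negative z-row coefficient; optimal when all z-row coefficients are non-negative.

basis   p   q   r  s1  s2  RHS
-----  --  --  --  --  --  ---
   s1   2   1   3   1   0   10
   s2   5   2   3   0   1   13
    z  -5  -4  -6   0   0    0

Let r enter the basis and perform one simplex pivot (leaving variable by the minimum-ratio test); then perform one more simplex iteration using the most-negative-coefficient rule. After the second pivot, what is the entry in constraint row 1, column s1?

Ratio test on column r — row 1: 10/3 = 10/3; row 2: 13/3 = 13/3. Minimum is 10/3 at row 1 (s1 leaves); pivot element 3.
Divide row 1 by 3; eliminate column r from the other rows.
Second iteration: most negative z-row entry is -2 in column q, so q enters.
Ratio test on column q — row 1: (10/3)/(1/3) = 10; row 2: 3/1 = 3. Minimum is 3 at row 2 (s2 leaves); pivot element 1.
Divide row 2 by 1; eliminate column q from the other rows.
After both pivots, the entry at constraint row 1, column s1 is 2/3.

2/3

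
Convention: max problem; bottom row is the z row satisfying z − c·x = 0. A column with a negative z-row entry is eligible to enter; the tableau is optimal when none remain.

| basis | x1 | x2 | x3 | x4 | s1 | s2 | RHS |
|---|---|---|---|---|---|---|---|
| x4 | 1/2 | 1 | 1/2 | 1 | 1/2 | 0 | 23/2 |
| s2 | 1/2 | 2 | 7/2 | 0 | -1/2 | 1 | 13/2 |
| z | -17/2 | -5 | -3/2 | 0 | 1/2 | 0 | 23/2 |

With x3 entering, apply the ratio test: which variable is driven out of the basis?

Column x3 entries and ratios — x4: (23/2)/(1/2) = 23; s2: (13/2)/(7/2) = 13/7.
Smallest ratio is 13/7 in the row of s2, so s2 leaves.

s2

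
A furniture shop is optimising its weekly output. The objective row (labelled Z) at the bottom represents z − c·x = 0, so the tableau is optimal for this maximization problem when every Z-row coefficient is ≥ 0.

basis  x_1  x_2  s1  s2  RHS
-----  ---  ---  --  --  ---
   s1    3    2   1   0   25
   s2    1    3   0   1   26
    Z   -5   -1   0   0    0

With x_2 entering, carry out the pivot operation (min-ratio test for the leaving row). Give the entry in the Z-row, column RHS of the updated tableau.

Ratio test on column x_2 — row 1: 25/2 = 25/2; row 2: 26/3 = 26/3. Minimum is 26/3 at row 2 (s2 leaves); pivot element 3.
Divide row 2 by 3; eliminate column x_2 from the other rows.
Z-row update in column RHS: 0 − (-1)·(26/3) = 26/3.

26/3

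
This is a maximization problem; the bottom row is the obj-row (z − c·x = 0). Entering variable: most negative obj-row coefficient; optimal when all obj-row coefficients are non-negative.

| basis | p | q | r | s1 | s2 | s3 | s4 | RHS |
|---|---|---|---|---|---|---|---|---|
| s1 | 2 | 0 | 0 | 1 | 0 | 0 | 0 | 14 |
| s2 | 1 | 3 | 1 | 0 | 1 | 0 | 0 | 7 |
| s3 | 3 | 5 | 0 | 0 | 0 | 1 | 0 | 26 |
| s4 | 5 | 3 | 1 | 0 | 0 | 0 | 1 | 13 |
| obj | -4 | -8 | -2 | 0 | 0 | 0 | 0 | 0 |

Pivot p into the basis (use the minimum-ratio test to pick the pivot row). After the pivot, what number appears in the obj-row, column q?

-28/5

Ratio test on column p — row 1: 14/2 = 7; row 2: 7/1 = 7; row 3: 26/3 = 26/3; row 4: 13/5 = 13/5. Minimum is 13/5 at row 4 (s4 leaves); pivot element 5.
Divide row 4 by 5; eliminate column p from the other rows.
obj-row update in column q: -8 − (-4)·(3/5) = -28/5.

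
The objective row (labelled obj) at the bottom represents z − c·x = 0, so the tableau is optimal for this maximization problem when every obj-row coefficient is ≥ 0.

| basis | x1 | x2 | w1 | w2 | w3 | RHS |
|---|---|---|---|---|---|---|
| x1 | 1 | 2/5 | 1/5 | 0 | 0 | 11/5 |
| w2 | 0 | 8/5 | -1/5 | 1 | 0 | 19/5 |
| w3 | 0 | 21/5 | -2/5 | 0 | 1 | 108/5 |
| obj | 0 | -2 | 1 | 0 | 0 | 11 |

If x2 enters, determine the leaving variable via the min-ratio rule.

Column x2 entries and ratios — x1: (11/5)/(2/5) = 11/2; w2: (19/5)/(8/5) = 19/8; w3: (108/5)/(21/5) = 36/7.
Smallest ratio is 19/8 in the row of w2, so w2 leaves.

w2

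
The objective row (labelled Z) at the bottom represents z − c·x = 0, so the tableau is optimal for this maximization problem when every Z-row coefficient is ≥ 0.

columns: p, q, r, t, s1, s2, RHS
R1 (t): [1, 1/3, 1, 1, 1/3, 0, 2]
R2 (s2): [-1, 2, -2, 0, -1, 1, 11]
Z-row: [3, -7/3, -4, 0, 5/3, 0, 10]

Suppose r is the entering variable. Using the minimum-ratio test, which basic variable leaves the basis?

Column r entries and ratios — t: 2/1 = 2; s2: -2 ≤ 0, skip.
Smallest ratio is 2 in the row of t, so t leaves.

t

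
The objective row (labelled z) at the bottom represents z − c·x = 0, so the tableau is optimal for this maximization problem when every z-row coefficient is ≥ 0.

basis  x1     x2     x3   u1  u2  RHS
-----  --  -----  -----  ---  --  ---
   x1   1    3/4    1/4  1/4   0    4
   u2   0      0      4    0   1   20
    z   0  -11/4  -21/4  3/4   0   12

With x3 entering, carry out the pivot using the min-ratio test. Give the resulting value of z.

153/4

Ratio test on column x3 — row 1: 4/(1/4) = 16; row 2: 20/4 = 5. Minimum is 5 at row 2 (u2 leaves); pivot element 4.
Pivot on row 2; the z-row RHS becomes 12 − (-21/4)·5 = 153/4.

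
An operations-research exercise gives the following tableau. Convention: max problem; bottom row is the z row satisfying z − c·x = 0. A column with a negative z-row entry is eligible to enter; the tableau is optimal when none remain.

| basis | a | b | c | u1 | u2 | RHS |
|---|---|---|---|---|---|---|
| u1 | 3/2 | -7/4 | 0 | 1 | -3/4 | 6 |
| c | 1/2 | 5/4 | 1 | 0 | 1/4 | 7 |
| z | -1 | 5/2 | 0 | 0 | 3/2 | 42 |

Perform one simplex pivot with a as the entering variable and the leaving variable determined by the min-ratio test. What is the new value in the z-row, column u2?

Ratio test on column a — row 1: 6/(3/2) = 4; row 2: 7/(1/2) = 14. Minimum is 4 at row 1 (u1 leaves); pivot element 3/2.
Divide row 1 by 3/2; eliminate column a from the other rows.
z-row update in column u2: 3/2 − (-1)·(-1/2) = 1.

1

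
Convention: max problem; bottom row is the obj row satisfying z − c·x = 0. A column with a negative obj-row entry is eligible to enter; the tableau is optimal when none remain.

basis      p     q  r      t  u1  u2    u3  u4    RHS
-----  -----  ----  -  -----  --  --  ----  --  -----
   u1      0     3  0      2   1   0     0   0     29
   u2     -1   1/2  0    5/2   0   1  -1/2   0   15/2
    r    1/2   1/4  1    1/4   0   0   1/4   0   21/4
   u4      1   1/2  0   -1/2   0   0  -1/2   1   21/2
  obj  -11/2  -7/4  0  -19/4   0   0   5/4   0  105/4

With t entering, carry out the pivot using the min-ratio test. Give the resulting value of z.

81/2

Ratio test on column t — row 1: 29/2 = 29/2; row 2: (15/2)/(5/2) = 3; row 3: (21/4)/(1/4) = 21; row 4: entry -1/2 ≤ 0. Minimum is 3 at row 2 (u2 leaves); pivot element 5/2.
Pivot on row 2; the obj-row RHS becomes 105/4 − (-19/4)·3 = 81/2.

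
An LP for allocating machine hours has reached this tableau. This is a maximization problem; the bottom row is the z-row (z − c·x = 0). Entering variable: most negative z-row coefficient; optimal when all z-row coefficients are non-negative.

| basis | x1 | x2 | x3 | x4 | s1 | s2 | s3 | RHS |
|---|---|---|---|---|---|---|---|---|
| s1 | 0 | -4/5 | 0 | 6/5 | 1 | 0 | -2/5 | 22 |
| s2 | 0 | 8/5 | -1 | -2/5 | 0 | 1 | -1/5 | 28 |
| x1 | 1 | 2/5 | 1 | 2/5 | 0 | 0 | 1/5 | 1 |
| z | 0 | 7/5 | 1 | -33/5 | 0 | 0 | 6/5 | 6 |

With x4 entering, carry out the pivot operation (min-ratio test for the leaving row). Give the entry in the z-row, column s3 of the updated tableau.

9/2

Ratio test on column x4 — row 1: 22/(6/5) = 55/3; row 2: entry -2/5 ≤ 0; row 3: 1/(2/5) = 5/2. Minimum is 5/2 at row 3 (x1 leaves); pivot element 2/5.
Divide row 3 by 2/5; eliminate column x4 from the other rows.
z-row update in column s3: 6/5 − (-33/5)·(1/2) = 9/2.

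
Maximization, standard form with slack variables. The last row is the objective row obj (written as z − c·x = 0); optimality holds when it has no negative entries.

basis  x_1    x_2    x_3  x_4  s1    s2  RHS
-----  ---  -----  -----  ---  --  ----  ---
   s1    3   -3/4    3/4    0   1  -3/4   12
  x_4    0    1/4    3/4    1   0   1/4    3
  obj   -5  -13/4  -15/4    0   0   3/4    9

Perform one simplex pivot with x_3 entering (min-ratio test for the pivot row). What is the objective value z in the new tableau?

24

Ratio test on column x_3 — row 1: 12/(3/4) = 16; row 2: 3/(3/4) = 4. Minimum is 4 at row 2 (x_4 leaves); pivot element 3/4.
Pivot on row 2; the obj-row RHS becomes 9 − (-15/4)·4 = 24.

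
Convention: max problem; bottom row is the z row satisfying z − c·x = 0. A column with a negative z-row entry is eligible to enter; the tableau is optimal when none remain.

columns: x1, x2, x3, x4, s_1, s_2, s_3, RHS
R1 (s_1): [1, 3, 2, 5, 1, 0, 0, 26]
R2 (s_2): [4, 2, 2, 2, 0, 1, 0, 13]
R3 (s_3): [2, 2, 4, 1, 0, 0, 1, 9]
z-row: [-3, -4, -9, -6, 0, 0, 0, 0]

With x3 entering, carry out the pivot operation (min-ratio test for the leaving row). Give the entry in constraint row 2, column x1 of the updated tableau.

Ratio test on column x3 — row 1: 26/2 = 13; row 2: 13/2 = 13/2; row 3: 9/4 = 9/4. Minimum is 9/4 at row 3 (s_3 leaves); pivot element 4.
Divide row 3 by 4; eliminate column x3 from the other rows.
Row 2 update in column x1: 4 − 2·(1/2) = 3.

3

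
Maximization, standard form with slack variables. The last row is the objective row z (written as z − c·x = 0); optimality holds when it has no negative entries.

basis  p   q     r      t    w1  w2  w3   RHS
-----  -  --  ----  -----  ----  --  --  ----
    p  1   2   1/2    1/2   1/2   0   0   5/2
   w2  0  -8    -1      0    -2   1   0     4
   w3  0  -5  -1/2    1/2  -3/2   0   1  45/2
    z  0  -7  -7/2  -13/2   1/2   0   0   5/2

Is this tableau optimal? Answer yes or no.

The z-row has a negative entry -7 in column q, so it is not optimal.

no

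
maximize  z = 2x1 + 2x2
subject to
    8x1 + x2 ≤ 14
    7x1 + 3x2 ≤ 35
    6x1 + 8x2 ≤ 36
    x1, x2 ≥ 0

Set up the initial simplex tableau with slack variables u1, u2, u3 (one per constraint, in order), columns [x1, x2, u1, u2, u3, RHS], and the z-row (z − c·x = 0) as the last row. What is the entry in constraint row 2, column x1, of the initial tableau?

Constraint 2 has coefficient 7 on x1.

7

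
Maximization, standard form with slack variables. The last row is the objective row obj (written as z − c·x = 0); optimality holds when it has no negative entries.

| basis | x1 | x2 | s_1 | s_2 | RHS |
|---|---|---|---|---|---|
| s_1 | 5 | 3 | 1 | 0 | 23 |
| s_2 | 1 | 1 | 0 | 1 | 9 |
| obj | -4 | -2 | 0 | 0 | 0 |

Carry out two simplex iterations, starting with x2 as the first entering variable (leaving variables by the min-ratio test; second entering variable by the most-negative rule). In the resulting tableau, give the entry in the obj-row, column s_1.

4/5

Ratio test on column x2 — row 1: 23/3 = 23/3; row 2: 9/1 = 9. Minimum is 23/3 at row 1 (s_1 leaves); pivot element 3.
Divide row 1 by 3; eliminate column x2 from the other rows.
Second iteration: most negative obj-row entry is -2/3 in column x1, so x1 enters.
Ratio test on column x1 — row 1: (23/3)/(5/3) = 23/5; row 2: entry -2/3 ≤ 0. Minimum is 23/5 at row 1 (x2 leaves); pivot element 5/3.
Divide row 1 by 5/3; eliminate column x1 from the other rows.
After both pivots, the entry at the obj-row, column s_1 is 4/5.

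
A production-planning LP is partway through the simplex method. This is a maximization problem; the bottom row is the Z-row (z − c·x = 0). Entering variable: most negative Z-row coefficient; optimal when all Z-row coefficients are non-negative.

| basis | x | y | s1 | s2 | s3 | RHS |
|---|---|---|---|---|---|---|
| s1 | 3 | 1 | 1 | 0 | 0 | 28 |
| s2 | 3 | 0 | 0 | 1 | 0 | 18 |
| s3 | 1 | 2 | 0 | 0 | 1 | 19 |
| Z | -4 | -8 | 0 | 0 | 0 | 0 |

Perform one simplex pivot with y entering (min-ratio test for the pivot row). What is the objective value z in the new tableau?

76

Ratio test on column y — row 1: 28/1 = 28; row 2: entry 0 ≤ 0; row 3: 19/2 = 19/2. Minimum is 19/2 at row 3 (s3 leaves); pivot element 2.
Pivot on row 3; the Z-row RHS becomes 0 − (-8)·(19/2) = 76.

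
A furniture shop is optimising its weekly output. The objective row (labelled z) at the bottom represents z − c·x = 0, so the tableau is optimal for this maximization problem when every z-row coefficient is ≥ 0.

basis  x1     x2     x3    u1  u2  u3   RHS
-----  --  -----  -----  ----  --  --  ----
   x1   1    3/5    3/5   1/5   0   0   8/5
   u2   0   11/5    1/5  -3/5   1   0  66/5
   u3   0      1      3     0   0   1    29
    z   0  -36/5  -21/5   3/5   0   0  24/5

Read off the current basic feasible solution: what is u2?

66/5

u2 is basic (row 2); its value is the RHS of that row, 66/5.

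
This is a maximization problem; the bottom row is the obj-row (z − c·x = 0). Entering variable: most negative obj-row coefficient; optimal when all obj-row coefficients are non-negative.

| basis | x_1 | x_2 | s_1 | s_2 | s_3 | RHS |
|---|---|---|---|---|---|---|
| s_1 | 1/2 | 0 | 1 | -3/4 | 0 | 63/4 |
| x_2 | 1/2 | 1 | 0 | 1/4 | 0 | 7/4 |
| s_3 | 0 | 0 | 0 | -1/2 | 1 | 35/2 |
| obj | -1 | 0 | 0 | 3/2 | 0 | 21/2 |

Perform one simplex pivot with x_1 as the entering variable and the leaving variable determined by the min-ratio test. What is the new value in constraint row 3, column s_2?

-1/2

Ratio test on column x_1 — row 1: (63/4)/(1/2) = 63/2; row 2: (7/4)/(1/2) = 7/2; row 3: entry 0 ≤ 0. Minimum is 7/2 at row 2 (x_2 leaves); pivot element 1/2.
Divide row 2 by 1/2; eliminate column x_1 from the other rows.
Row 3 update in column s_2: -1/2 − 0·(1/2) = -1/2.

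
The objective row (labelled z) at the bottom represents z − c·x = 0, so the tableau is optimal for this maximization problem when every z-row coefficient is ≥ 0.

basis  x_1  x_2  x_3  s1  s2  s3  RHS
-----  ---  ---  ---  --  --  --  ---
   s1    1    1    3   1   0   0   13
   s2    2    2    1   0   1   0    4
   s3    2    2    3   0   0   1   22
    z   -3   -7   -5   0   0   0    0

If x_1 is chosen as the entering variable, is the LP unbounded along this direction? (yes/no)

no

Column x_1 has positive entries in row(s) 1, 2, 3, so the ratio test bounds it — not unbounded.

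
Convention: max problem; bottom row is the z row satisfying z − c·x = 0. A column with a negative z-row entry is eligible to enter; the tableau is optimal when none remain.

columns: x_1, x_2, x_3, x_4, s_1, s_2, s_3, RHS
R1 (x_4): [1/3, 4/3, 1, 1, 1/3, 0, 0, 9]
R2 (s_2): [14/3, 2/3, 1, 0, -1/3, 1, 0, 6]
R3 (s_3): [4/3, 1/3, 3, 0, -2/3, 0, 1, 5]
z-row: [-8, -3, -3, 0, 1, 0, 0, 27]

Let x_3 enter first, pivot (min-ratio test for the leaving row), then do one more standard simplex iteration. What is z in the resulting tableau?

738/19

Ratio test on column x_3 — row 1: 9/1 = 9; row 2: 6/1 = 6; row 3: 5/3 = 5/3. Minimum is 5/3 at row 3 (s_3 leaves); pivot element 3.
Pivot on row 3; the z-row RHS becomes 27 − (-3)·(5/3) = 32.
Next entering variable (most negative z-row entry -20/3): x_1.
Ratio test on column x_1 — row 1: entry -1/9 ≤ 0; row 2: (13/3)/(38/9) = 39/38; row 3: (5/3)/(4/9) = 15/4. Minimum is 39/38 at row 2 (s_2 leaves); pivot element 38/9.
After the second pivot the z-row RHS is 32 − (-20/3)·(39/38) = 738/19.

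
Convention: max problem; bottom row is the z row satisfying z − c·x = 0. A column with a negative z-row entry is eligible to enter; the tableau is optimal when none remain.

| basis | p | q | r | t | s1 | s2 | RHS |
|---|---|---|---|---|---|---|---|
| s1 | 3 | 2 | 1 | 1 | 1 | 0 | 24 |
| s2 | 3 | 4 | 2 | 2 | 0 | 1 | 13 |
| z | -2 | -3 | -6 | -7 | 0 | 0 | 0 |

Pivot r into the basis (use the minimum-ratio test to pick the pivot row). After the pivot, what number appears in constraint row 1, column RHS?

35/2

Ratio test on column r — row 1: 24/1 = 24; row 2: 13/2 = 13/2. Minimum is 13/2 at row 2 (s2 leaves); pivot element 2.
Divide row 2 by 2; eliminate column r from the other rows.
Row 1 update in column RHS: 24 − 1·(13/2) = 35/2.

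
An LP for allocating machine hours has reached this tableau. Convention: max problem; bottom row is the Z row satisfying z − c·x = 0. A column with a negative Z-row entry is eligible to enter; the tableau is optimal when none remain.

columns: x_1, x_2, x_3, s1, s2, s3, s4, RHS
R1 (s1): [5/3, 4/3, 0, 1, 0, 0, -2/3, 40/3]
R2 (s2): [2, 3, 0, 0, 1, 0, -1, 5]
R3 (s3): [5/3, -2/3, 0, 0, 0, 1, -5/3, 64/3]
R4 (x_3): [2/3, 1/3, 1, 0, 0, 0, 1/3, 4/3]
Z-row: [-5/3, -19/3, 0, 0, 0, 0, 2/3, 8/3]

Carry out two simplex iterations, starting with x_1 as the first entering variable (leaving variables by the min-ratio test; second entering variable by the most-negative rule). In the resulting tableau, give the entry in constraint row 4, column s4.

Ratio test on column x_1 — row 1: (40/3)/(5/3) = 8; row 2: 5/2 = 5/2; row 3: (64/3)/(5/3) = 64/5; row 4: (4/3)/(2/3) = 2. Minimum is 2 at row 4 (x_3 leaves); pivot element 2/3.
Divide row 4 by 2/3; eliminate column x_1 from the other rows.
Second iteration: most negative Z-row entry is -11/2 in column x_2, so x_2 enters.
Ratio test on column x_2 — row 1: 10/(1/2) = 20; row 2: 1/2 = 1/2; row 3: entry -3/2 ≤ 0; row 4: 2/(1/2) = 4. Minimum is 1/2 at row 2 (s2 leaves); pivot element 2.
Divide row 2 by 2; eliminate column x_2 from the other rows.
After both pivots, the entry at constraint row 4, column s4 is 1.

1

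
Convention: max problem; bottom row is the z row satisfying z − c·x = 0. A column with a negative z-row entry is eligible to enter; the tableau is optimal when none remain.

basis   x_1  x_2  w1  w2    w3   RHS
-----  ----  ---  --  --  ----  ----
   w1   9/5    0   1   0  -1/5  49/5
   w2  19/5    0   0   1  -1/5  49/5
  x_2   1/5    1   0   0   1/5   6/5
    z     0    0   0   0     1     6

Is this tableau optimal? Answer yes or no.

yes

Every z-row coefficient is ≥ 0, so the tableau is optimal.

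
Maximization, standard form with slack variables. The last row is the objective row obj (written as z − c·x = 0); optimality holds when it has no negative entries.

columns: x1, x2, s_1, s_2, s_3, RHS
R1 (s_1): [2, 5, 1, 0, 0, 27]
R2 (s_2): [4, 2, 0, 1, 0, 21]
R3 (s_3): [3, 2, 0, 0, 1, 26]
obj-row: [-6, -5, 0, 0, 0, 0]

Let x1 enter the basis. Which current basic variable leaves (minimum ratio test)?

Column x1 entries and ratios — s_1: 27/2 = 27/2; s_2: 21/4 = 21/4; s_3: 26/3 = 26/3.
Smallest ratio is 21/4 in the row of s_2, so s_2 leaves.

s_2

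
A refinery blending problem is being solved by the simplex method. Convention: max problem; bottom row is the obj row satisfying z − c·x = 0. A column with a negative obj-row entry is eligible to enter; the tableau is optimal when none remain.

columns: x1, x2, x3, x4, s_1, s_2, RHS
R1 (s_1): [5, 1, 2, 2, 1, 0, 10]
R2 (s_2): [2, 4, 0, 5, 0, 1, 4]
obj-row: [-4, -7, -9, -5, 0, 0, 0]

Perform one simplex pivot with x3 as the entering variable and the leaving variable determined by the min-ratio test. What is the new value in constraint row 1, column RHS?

Ratio test on column x3 — row 1: 10/2 = 5; row 2: entry 0 ≤ 0. Minimum is 5 at row 1 (s_1 leaves); pivot element 2.
Divide row 1 by 2; eliminate column x3 from the other rows.
In the new row 1, the RHS entry is the old entry divided by the pivot: 10/2 = 5.

5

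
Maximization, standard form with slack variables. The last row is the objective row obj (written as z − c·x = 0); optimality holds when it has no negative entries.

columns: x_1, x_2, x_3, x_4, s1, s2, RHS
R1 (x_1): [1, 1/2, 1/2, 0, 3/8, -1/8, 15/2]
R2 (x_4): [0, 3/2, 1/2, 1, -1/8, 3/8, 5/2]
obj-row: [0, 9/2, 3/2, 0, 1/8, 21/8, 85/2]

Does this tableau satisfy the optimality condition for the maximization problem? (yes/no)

yes

Every obj-row coefficient is ≥ 0, so the tableau is optimal.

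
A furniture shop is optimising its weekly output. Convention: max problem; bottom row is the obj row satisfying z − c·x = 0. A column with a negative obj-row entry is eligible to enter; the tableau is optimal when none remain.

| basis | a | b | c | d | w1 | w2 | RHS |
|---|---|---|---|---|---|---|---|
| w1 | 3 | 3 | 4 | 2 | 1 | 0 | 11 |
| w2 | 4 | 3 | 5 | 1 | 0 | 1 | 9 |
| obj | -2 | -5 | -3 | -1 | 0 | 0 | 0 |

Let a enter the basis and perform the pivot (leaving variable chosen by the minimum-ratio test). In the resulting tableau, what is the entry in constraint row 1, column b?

3/4

Ratio test on column a — row 1: 11/3 = 11/3; row 2: 9/4 = 9/4. Minimum is 9/4 at row 2 (w2 leaves); pivot element 4.
Divide row 2 by 4; eliminate column a from the other rows.
Row 1 update in column b: 3 − 3·(3/4) = 3/4.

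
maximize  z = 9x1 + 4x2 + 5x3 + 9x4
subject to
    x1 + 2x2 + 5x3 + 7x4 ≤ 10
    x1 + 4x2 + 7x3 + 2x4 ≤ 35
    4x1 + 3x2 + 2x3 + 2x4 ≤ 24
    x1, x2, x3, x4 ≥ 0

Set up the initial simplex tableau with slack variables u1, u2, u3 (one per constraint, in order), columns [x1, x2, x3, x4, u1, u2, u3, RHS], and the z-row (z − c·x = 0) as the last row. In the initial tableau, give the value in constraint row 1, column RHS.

10

The RHS of constraint 1 is b_1 = 10.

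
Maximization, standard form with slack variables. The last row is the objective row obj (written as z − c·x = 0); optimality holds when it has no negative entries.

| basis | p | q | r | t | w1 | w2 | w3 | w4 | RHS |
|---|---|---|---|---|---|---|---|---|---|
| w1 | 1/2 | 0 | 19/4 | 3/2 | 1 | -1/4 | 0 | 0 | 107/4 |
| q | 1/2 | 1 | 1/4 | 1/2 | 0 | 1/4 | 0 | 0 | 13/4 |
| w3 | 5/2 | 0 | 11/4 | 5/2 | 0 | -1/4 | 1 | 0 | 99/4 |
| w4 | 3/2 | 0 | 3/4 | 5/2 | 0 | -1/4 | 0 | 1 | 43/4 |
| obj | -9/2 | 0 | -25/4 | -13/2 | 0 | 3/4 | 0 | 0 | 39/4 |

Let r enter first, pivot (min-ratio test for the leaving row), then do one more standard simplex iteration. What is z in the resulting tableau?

58

Ratio test on column r — row 1: (107/4)/(19/4) = 107/19; row 2: (13/4)/(1/4) = 13; row 3: (99/4)/(11/4) = 9; row 4: (43/4)/(3/4) = 43/3. Minimum is 107/19 at row 1 (w1 leaves); pivot element 19/4.
Pivot on row 1; the obj-row RHS becomes 39/4 − (-25/4)·(107/19) = 854/19.
Next entering variable (most negative obj-row entry -86/19): t.
Ratio test on column t — row 1: (107/19)/(6/19) = 107/6; row 2: (35/19)/(8/19) = 35/8; row 3: (176/19)/(31/19) = 176/31; row 4: (124/19)/(43/19) = 124/43. Minimum is 124/43 at row 4 (w4 leaves); pivot element 43/19.
After the second pivot the obj-row RHS is 854/19 − (-86/19)·(124/43) = 58.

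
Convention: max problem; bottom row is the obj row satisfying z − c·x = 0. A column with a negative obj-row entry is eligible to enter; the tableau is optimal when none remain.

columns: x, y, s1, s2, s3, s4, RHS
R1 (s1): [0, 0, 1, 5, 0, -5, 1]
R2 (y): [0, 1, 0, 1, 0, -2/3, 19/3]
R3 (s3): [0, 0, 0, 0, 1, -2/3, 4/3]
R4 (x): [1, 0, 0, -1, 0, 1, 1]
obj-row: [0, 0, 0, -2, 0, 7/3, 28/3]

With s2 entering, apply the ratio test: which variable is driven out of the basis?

s1

Column s2 entries and ratios — s1: 1/5 = 1/5; y: (19/3)/1 = 19/3; s3: 0 ≤ 0, skip; x: -1 ≤ 0, skip.
Smallest ratio is 1/5 in the row of s1, so s1 leaves.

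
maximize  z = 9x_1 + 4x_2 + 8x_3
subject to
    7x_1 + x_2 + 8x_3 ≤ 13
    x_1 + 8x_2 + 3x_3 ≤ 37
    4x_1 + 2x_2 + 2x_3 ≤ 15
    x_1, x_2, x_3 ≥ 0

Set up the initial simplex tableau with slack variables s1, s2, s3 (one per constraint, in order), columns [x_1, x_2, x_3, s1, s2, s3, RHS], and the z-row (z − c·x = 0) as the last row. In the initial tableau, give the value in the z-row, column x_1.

The z-row carries the negated objective coefficients: the x_1 entry is -9.

-9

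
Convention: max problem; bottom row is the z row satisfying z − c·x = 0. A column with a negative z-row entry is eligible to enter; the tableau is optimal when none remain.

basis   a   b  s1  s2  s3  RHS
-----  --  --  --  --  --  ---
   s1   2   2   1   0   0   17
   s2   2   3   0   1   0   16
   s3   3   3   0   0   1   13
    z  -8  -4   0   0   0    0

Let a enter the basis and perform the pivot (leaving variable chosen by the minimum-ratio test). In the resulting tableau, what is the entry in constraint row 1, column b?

0

Ratio test on column a — row 1: 17/2 = 17/2; row 2: 16/2 = 8; row 3: 13/3 = 13/3. Minimum is 13/3 at row 3 (s3 leaves); pivot element 3.
Divide row 3 by 3; eliminate column a from the other rows.
Row 1 update in column b: 2 − 2·1 = 0.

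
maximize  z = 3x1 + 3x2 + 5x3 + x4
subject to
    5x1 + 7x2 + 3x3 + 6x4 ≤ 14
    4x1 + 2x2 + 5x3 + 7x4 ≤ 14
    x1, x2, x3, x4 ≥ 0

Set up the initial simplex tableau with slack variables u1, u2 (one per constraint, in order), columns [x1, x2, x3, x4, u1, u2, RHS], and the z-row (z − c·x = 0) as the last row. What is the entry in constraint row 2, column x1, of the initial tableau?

4

Constraint 2 has coefficient 4 on x1.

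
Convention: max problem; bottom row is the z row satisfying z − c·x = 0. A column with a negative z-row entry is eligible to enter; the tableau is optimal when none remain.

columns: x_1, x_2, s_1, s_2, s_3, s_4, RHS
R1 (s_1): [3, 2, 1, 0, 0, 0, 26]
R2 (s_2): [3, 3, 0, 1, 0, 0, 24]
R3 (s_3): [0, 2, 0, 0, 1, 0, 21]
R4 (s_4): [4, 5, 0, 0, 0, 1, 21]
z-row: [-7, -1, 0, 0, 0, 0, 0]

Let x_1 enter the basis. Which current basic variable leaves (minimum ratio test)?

s_4

Column x_1 entries and ratios — s_1: 26/3 = 26/3; s_2: 24/3 = 8; s_3: 0 ≤ 0, skip; s_4: 21/4 = 21/4.
Smallest ratio is 21/4 in the row of s_4, so s_4 leaves.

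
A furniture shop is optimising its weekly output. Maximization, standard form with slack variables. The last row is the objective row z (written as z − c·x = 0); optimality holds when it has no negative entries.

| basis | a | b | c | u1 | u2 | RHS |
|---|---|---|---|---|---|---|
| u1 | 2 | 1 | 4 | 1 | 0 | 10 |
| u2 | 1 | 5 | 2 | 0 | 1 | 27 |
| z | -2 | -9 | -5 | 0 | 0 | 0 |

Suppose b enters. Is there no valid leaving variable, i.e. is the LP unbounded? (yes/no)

no

Column b has positive entries in row(s) 1, 2, so the ratio test bounds it — not unbounded.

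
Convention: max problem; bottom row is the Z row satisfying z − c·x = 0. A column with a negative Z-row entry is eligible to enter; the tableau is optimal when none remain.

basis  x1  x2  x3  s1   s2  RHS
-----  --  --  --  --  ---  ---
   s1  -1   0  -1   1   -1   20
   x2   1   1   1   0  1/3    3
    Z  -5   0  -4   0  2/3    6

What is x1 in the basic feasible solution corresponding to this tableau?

0

x1 is not in the basis, so in the current basic feasible solution x1 = 0.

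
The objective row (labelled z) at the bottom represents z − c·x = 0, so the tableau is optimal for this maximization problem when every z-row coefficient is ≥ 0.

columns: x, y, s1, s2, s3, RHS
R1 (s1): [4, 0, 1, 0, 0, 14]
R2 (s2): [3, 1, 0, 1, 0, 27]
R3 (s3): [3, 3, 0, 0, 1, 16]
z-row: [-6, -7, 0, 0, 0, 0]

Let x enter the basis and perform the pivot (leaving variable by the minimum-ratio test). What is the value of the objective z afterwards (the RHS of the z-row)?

Ratio test on column x — row 1: 14/4 = 7/2; row 2: 27/3 = 9; row 3: 16/3 = 16/3. Minimum is 7/2 at row 1 (s1 leaves); pivot element 4.
Pivot on row 1; the z-row RHS becomes 0 − (-6)·(7/2) = 21.

21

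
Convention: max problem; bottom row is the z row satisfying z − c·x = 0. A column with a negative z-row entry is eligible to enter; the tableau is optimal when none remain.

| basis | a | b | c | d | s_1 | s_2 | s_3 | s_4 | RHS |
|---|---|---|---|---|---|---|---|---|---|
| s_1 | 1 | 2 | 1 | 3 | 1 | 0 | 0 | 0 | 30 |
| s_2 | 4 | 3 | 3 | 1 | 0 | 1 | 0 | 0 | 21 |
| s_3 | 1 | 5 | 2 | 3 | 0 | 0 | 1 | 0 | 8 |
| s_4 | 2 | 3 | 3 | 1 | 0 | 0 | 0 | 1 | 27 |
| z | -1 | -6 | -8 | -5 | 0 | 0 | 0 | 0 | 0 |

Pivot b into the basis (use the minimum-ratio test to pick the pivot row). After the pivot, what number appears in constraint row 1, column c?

1/5

Ratio test on column b — row 1: 30/2 = 15; row 2: 21/3 = 7; row 3: 8/5 = 8/5; row 4: 27/3 = 9. Minimum is 8/5 at row 3 (s_3 leaves); pivot element 5.
Divide row 3 by 5; eliminate column b from the other rows.
Row 1 update in column c: 1 − 2·(2/5) = 1/5.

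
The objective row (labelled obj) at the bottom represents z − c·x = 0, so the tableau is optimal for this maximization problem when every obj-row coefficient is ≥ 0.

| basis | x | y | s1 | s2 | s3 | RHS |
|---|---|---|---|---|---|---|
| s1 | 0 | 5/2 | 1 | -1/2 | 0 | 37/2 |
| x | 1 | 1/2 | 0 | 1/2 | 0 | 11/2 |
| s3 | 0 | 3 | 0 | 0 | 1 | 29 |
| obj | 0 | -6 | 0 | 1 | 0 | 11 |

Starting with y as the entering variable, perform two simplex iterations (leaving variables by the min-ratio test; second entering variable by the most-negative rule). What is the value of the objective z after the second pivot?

56

Ratio test on column y — row 1: (37/2)/(5/2) = 37/5; row 2: (11/2)/(1/2) = 11; row 3: 29/3 = 29/3. Minimum is 37/5 at row 1 (s1 leaves); pivot element 5/2.
Pivot on row 1; the obj-row RHS becomes 11 − (-6)·(37/5) = 277/5.
Next entering variable (most negative obj-row entry -1/5): s2.
Ratio test on column s2 — row 1: entry -1/5 ≤ 0; row 2: (9/5)/(3/5) = 3; row 3: (34/5)/(3/5) = 34/3. Minimum is 3 at row 2 (x leaves); pivot element 3/5.
After the second pivot the obj-row RHS is 277/5 − (-1/5)·3 = 56.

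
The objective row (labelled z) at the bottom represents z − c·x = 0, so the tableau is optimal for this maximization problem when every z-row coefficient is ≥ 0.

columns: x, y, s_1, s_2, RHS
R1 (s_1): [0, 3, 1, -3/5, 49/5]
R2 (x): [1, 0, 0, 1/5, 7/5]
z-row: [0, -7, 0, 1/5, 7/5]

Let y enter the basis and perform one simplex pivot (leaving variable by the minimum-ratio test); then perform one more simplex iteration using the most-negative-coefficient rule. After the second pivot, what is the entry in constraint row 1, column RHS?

Ratio test on column y — row 1: (49/5)/3 = 49/15; row 2: entry 0 ≤ 0. Minimum is 49/15 at row 1 (s_1 leaves); pivot element 3.
Divide row 1 by 3; eliminate column y from the other rows.
Second iteration: most negative z-row entry is -6/5 in column s_2, so s_2 enters.
Ratio test on column s_2 — row 1: entry -1/5 ≤ 0; row 2: (7/5)/(1/5) = 7. Minimum is 7 at row 2 (x leaves); pivot element 1/5.
Divide row 2 by 1/5; eliminate column s_2 from the other rows.
After both pivots, the entry at constraint row 1, column RHS is 14/3.

14/3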